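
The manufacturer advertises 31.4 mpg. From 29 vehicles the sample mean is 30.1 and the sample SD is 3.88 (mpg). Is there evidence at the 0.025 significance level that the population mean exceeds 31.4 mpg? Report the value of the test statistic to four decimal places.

H0: μ = 31.4; H1: μ > 31.4 (one-sample t-test, right-tailed).
t = (x̄ − μ₀)/(s/√n) = (30.1 − 31.4)/(3.88/√29) = -1.8043
df = n − 1 = 28
p-value = P(T ≥ -1.8043) ≈ 0.959
Since p ≈ 0.959 > α = 0.025, fail to reject H0; the evidence is not statistically significant.

-1.8043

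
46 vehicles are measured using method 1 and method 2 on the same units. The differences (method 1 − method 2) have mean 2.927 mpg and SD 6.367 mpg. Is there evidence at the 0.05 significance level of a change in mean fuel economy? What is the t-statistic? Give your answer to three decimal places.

3.118

H0: μ_d = 0; H1: μ_d ≠ 0 (paired t-test on the differences, two-sided).
t = d̄/(s_d/√n) = 2.927/(6.367/√46) = 3.118
df = n − 1 = 45
Two-sided p-value ≈ 0.003
Since p ≈ 0.003 < α = 0.05, reject H0; the evidence is statistically significant.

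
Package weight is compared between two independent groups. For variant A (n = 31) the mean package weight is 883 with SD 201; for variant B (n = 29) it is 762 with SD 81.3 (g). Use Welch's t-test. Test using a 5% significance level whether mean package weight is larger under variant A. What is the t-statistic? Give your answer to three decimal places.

3.092

Let group 1 = variant A, group 2 = variant B. H0: μ_1 = μ_2; H1: μ_1 > μ_2 (Welch's two-sample t-test, right-tailed).
t = (x̄_1 − x̄_2)/√(s_1²/n_1 + s_2²/n_2) = (883 − 762)/√(201²/31 + 81.3²/29) = 3.092
Welch–Satterthwaite df ≈ 40.10
p-value = P(T ≥ 3.092) ≈ 0.002
Since p ≈ 0.002 < α = 0.05, reject H0; the evidence is statistically significant.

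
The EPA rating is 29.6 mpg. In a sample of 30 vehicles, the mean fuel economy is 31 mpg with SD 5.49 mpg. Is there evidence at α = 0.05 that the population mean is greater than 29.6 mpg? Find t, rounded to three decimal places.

H0: μ = 29.6; H1: μ > 29.6 (one-sample t-test, right-tailed).
t = (x̄ − μ₀)/(s/√n) = (31 − 29.6)/(5.49/√30) = 1.397
df = n − 1 = 29
p-value = P(T ≥ 1.397) ≈ 0.087
Since p ≈ 0.087 > α = 0.05, fail to reject H0; the data do not provide sufficient evidence against H0.

1.397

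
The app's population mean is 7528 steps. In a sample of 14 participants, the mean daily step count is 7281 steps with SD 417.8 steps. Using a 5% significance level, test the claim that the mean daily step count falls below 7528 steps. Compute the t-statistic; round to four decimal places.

-2.2120

H0: μ = 7528; H1: μ < 7528 (one-sample t-test, left-tailed).
t = (x̄ − μ₀)/(s/√n) = (7281 − 7528)/(417.8/√14) = -2.2120
df = n − 1 = 13
p-value = P(T ≤ -2.2120) ≈ 0.0227
Since p ≈ 0.0227 < α = 0.05, reject H0; the data support H1.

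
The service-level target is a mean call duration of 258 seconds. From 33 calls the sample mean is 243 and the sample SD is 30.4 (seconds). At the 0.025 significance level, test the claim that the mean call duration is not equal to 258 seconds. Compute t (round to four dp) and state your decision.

t = -2.8345; reject H0

H0: μ = 258; H1: μ ≠ 258 (one-sample t-test, two-sided).
t = (x̄ − μ₀)/(s/√n) = (243 − 258)/(30.4/√33) = -2.8345
df = n − 1 = 32
Two-sided p-value ≈ 0.0079
Since p ≈ 0.0079 < α = 0.025, reject H0; the evidence is statistically significant.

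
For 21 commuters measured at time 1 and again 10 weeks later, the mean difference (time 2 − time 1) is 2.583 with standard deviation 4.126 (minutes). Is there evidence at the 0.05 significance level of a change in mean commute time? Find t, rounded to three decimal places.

H0: μ_d = 0; H1: μ_d ≠ 0 (paired t-test on the differences, two-sided).
t = d̄/(s_d/√n) = 2.583/(4.126/√21) = 2.869
df = n − 1 = 20
Two-sided p-value ≈ 0.0095
Since p ≈ 0.0095 < α = 0.05, reject H0; the evidence is statistically significant.

2.869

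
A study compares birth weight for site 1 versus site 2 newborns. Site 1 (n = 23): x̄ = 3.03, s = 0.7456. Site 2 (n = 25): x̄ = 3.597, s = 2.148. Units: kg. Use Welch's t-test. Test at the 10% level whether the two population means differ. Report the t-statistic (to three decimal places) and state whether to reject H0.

Let group 1 = site 1, group 2 = site 2. H0: μ_1 = μ_2; H1: μ_1 ≠ μ_2 (Welch's two-sample t-test, two-sided).
t = (x̄_1 − x̄_2)/√(s_1²/n_1 + s_2²/n_2) = (3.03 − 3.597)/√(0.7456²/23 + 2.148²/25) = -1.241
Welch–Satterthwaite df ≈ 30.13
Two-sided p-value ≈ 0.224
Since p ≈ 0.224 > α = 0.1, fail to reject H0; the data do not provide sufficient evidence against H0.

t = -1.241; fail to reject H0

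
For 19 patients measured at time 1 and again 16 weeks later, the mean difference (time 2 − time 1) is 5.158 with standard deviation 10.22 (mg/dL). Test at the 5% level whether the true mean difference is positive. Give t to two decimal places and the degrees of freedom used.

t = 2.20, df = 18

H0: μ_d = 0; H1: μ_d > 0 (paired t-test on the differences, right-tailed).
t = d̄/(s_d/√n) = 5.158/(10.22/√19) = 2.20
df = n − 1 = 18
p-value = P(T ≥ 2.20) ≈ 0.021
Since p ≈ 0.021 < α = 0.05, reject H0; the evidence is statistically significant.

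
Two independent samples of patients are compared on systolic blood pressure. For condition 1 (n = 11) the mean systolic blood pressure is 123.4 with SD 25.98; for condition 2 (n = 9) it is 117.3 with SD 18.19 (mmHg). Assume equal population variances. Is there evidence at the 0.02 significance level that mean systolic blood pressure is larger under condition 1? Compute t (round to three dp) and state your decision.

t = 0.594; fail to reject H0

Let group 1 = condition 1, group 2 = condition 2. H0: μ_1 = μ_2; H1: μ_1 > μ_2 (two-sample pooled-variance t-test, right-tailed).
s_p² = [(11−1)·25.98² + (9−1)·18.19²]/(11+9−2) = 522.034
t = (123.4 − 117.3)/√[522.034·(1/11 + 1/9)] = 0.594
df = n₁ + n₂ − 2 = 18
p-value = P(T ≥ 0.594) ≈ 0.2800
Since p ≈ 0.2800 > α = 0.02, fail to reject H0; the evidence is not statistically significant.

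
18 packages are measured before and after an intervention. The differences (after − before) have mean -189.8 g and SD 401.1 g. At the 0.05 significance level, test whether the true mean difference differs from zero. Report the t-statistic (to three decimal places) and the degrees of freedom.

H0: μ_d = 0; H1: μ_d ≠ 0 (paired t-test on the differences, two-sided).
t = d̄/(s_d/√n) = -189.8/(401.1/√18) = -2.008
df = n − 1 = 17
Two-sided p-value ≈ 0.061
Since p ≈ 0.061 > α = 0.05, fail to reject H0; the data do not provide sufficient evidence against H0.

t = -2.008, df = 17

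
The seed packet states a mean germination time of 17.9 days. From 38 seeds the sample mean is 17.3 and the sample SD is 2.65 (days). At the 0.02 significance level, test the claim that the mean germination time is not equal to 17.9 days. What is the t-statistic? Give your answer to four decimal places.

H0: μ = 17.9; H1: μ ≠ 17.9 (one-sample t-test, two-sided).
t = (x̄ − μ₀)/(s/√n) = (17.3 − 17.9)/(2.65/√38) = -1.3957
df = n − 1 = 37
Two-sided p-value ≈ 0.1711
Since p ≈ 0.1711 > α = 0.02, fail to reject H0; the evidence is not statistically significant.

-1.3957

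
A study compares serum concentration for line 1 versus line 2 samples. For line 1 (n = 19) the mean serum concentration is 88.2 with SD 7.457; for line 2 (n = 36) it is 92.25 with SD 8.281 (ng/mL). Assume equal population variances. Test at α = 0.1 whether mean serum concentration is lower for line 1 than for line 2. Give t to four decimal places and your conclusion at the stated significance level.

t = -1.7829; reject H0

Let group 1 = line 1, group 2 = line 2. H0: μ_1 = μ_2; H1: μ_1 < μ_2 (two-sample pooled-variance t-test, left-tailed).
s_p² = [(19−1)·7.457² + (36−1)·8.281²]/(19+36−2) = 64.1707
t = (88.2 − 92.25)/√[64.1707·(1/19 + 1/36)] = -1.7829
df = n₁ + n₂ − 2 = 53
p-value = P(T ≤ -1.7829) ≈ 0.040
Since p ≈ 0.040 < α = 0.1, reject H0; the data support H1.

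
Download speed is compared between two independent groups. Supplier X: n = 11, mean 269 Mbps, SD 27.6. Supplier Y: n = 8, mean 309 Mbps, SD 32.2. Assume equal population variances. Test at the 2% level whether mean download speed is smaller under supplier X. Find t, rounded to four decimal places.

-2.9101

Let group 1 = supplier X, group 2 = supplier Y. H0: μ_1 = μ_2; H1: μ_1 < μ_2 (two-sample pooled-variance t-test, left-tailed).
s_p² = [(11−1)·27.6² + (8−1)·32.2²]/(11+8−2) = 875.028
t = (269 − 309)/√[875.028·(1/11 + 1/8)] = -2.9101
df = n₁ + n₂ − 2 = 17
p-value = P(T ≤ -2.9101) ≈ 0.005
Since p ≈ 0.005 < α = 0.02, reject H0; the evidence is statistically significant.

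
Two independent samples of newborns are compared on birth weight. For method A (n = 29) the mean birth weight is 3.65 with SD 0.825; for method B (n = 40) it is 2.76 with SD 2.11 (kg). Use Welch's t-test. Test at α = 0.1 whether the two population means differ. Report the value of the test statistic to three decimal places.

Let group 1 = method A, group 2 = method B. H0: μ_1 = μ_2; H1: μ_1 ≠ μ_2 (Welch's two-sample t-test, two-sided).
t = (x̄_1 − x̄_2)/√(s_1²/n_1 + s_2²/n_2) = (3.65 − 2.76)/√(0.825²/29 + 2.11²/40) = 2.424
Welch–Satterthwaite df ≈ 53.85
Two-sided p-value ≈ 0.019
Since p ≈ 0.019 < α = 0.1, reject H0; the data support H1.

2.424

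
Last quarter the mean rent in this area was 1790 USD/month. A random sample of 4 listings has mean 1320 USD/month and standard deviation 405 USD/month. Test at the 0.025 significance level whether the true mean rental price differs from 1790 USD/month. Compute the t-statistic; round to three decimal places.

-2.321

H0: μ = 1790; H1: μ ≠ 1790 (one-sample t-test, two-sided).
t = (x̄ − μ₀)/(s/√n) = (1320 − 1790)/(405/√4) = -2.321
df = n − 1 = 3
Two-sided p-value ≈ 0.103
Since p ≈ 0.103 > α = 0.025, fail to reject H0; the data do not provide sufficient evidence against H0.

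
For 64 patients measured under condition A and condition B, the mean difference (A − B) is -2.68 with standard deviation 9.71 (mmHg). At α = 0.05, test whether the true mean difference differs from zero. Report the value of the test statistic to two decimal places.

-2.21

H0: μ_d = 0; H1: μ_d ≠ 0 (paired t-test on the differences, two-sided).
t = d̄/(s_d/√n) = -2.68/(9.71/√64) = -2.21
df = n − 1 = 63
Two-sided p-value ≈ 0.0309
Since p ≈ 0.0309 < α = 0.05, reject H0; the data support H1.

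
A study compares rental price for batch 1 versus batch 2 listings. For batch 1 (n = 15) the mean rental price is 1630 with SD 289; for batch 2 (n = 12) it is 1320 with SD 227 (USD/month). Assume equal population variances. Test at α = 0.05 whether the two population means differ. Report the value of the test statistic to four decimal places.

Let group 1 = batch 1, group 2 = batch 2. H0: μ_1 = μ_2; H1: μ_1 ≠ μ_2 (two-sample pooled-variance t-test, two-sided).
s_p² = [(15−1)·289² + (12−1)·227²]/(15+12−2) = 69444.5
t = (1630 − 1320)/√[69444.5·(1/15 + 1/12)] = 3.0374
df = n₁ + n₂ − 2 = 25
Two-sided p-value ≈ 0.006
Since p ≈ 0.006 < α = 0.05, reject H0; the data support H1.

3.0374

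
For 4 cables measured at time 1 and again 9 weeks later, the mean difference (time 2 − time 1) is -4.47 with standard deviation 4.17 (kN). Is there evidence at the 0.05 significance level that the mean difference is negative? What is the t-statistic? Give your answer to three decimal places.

-2.144

H0: μ_d = 0; H1: μ_d < 0 (paired t-test on the differences, left-tailed).
t = d̄/(s_d/√n) = -4.47/(4.17/√4) = -2.144
df = n − 1 = 3
p-value = P(T ≤ -2.144) ≈ 0.061
Since p ≈ 0.061 > α = 0.05, fail to reject H0; the evidence is not statistically significant.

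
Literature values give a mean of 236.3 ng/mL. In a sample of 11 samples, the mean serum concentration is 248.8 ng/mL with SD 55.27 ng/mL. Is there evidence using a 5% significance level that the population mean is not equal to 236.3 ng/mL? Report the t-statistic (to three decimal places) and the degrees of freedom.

t = 0.750, df = 10

H0: μ = 236.3; H1: μ ≠ 236.3 (one-sample t-test, two-sided).
t = (x̄ − μ₀)/(s/√n) = (248.8 − 236.3)/(55.27/√11) = 0.750
df = n − 1 = 10
Two-sided p-value ≈ 0.4705
Since p ≈ 0.4705 > α = 0.05, fail to reject H0; the data do not provide sufficient evidence against H0.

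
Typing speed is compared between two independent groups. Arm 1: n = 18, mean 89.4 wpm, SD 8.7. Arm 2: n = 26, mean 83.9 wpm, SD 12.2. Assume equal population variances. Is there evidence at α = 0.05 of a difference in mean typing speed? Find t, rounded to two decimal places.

Let group 1 = arm 1, group 2 = arm 2. H0: μ_1 = μ_2; H1: μ_1 ≠ μ_2 (two-sample pooled-variance t-test, two-sided).
s_p² = [(18−1)·8.7² + (26−1)·12.2²]/(18+26−2) = 119.232
t = (89.4 − 83.9)/√[119.232·(1/18 + 1/26)] = 1.64
df = n₁ + n₂ − 2 = 42
Two-sided p-value ≈ 0.1079
Since p ≈ 0.1079 > α = 0.05, fail to reject H0; the data do not provide sufficient evidence against H0.

1.64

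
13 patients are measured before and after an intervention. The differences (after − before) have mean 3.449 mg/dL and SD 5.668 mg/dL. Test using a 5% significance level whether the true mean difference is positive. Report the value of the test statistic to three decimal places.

H0: μ_d = 0; H1: μ_d > 0 (paired t-test on the differences, right-tailed).
t = d̄/(s_d/√n) = 3.449/(5.668/√13) = 2.194
df = n − 1 = 12
p-value = P(T ≥ 2.194) ≈ 0.0243
Since p ≈ 0.0243 < α = 0.05, reject H0; the data support H1.

2.194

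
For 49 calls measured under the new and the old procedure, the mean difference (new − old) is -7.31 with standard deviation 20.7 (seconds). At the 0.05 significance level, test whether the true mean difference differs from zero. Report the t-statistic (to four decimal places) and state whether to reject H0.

H0: μ_d = 0; H1: μ_d ≠ 0 (paired t-test on the differences, two-sided).
t = d̄/(s_d/√n) = -7.31/(20.7/√49) = -2.4720
df = n − 1 = 48
Two-sided p-value ≈ 0.017
Since p ≈ 0.017 < α = 0.05, reject H0; the data support H1.

t = -2.4720; reject H0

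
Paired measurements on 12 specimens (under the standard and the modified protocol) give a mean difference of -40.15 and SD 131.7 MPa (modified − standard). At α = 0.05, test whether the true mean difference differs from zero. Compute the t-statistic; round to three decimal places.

H0: μ_d = 0; H1: μ_d ≠ 0 (paired t-test on the differences, two-sided).
t = d̄/(s_d/√n) = -40.15/(131.7/√12) = -1.056
df = n − 1 = 11
Two-sided p-value ≈ 0.3136
Since p ≈ 0.3136 > α = 0.05, fail to reject H0; the evidence is not statistically significant.

-1.056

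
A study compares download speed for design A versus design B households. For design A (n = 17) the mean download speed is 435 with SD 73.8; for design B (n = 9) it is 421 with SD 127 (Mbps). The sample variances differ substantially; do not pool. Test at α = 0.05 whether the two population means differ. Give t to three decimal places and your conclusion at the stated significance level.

Let group 1 = design A, group 2 = design B. H0: μ_1 = μ_2; H1: μ_1 ≠ μ_2 (Welch's two-sample t-test, two-sided).
t = (x̄_1 − x̄_2)/√(s_1²/n_1 + s_2²/n_2) = (435 − 421)/√(73.8²/17 + 127²/9) = 0.305
Welch–Satterthwaite df ≈ 10.94
Two-sided p-value ≈ 0.7664
Since p ≈ 0.7664 > α = 0.05, fail to reject H0; the data do not provide sufficient evidence against H0.

t = 0.305; fail to reject H0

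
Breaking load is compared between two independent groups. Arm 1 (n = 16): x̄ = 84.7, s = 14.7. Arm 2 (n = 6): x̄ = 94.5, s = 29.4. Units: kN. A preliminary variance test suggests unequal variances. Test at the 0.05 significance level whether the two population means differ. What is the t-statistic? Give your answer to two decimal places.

Let group 1 = arm 1, group 2 = arm 2. H0: μ_1 = μ_2; H1: μ_1 ≠ μ_2 (Welch's two-sample t-test, two-sided).
t = (x̄_1 − x̄_2)/√(s_1²/n_1 + s_2²/n_2) = (84.7 − 94.5)/√(14.7²/16 + 29.4²/6) = -0.78
Welch–Satterthwaite df ≈ 5.96
Two-sided p-value ≈ 0.4648
Since p ≈ 0.4648 > α = 0.05, fail to reject H0; the evidence is not statistically significant.

-0.78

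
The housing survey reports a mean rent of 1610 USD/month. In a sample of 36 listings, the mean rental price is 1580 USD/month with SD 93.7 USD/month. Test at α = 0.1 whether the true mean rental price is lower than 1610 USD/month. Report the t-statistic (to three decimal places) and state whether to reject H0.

t = -1.921; reject H0

H0: μ = 1610; H1: μ < 1610 (one-sample t-test, left-tailed).
t = (x̄ − μ₀)/(s/√n) = (1580 − 1610)/(93.7/√36) = -1.921
df = n − 1 = 35
p-value = P(T ≤ -1.921) ≈ 0.031
Since p ≈ 0.031 < α = 0.1, reject H0; the data support H1.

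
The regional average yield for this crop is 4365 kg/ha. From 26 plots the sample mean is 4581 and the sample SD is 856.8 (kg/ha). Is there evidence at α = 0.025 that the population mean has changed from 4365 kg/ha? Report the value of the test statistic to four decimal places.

1.2855

H0: μ = 4365; H1: μ ≠ 4365 (one-sample t-test, two-sided).
t = (x̄ − μ₀)/(s/√n) = (4581 − 4365)/(856.8/√26) = 1.2855
df = n − 1 = 25
Two-sided p-value ≈ 0.2104
Since p ≈ 0.2104 > α = 0.025, fail to reject H0; the evidence is not statistically significant.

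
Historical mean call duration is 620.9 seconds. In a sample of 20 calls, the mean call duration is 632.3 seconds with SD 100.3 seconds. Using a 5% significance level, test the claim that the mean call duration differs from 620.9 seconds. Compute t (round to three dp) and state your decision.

t = 0.508; fail to reject H0

H0: μ = 620.9; H1: μ ≠ 620.9 (one-sample t-test, two-sided).
t = (x̄ − μ₀)/(s/√n) = (632.3 − 620.9)/(100.3/√20) = 0.508
df = n − 1 = 19
Two-sided p-value ≈ 0.6171
Since p ≈ 0.6171 > α = 0.05, fail to reject H0; the evidence is not statistically significant.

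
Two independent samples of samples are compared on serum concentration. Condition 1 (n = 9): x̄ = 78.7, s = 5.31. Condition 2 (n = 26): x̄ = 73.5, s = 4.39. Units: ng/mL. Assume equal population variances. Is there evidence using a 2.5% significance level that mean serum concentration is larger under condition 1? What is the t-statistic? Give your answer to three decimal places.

Let group 1 = condition 1, group 2 = condition 2. H0: μ_1 = μ_2; H1: μ_1 > μ_2 (two-sample pooled-variance t-test, right-tailed).
s_p² = [(9−1)·5.31² + (26−1)·4.39²]/(9+26−2) = 21.4355
t = (78.7 − 73.5)/√[21.4355·(1/9 + 1/26)] = 2.904
df = n₁ + n₂ − 2 = 33
p-value = P(T ≥ 2.904) ≈ 0.003
Since p ≈ 0.003 < α = 0.025, reject H0; the evidence is statistically significant.

2.904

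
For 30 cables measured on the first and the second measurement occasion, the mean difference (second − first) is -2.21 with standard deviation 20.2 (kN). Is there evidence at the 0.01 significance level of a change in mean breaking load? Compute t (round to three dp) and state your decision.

t = -0.599; fail to reject H0

H0: μ_d = 0; H1: μ_d ≠ 0 (paired t-test on the differences, two-sided).
t = d̄/(s_d/√n) = -2.21/(20.2/√30) = -0.599
df = n − 1 = 29
Two-sided p-value ≈ 0.5537
Since p ≈ 0.5537 > α = 0.01, fail to reject H0; the data do not provide sufficient evidence against H0.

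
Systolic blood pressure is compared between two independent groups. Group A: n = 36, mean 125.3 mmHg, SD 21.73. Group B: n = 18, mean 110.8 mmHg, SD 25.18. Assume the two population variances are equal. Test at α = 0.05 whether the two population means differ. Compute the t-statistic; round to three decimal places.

2.192

Let group 1 = group A, group 2 = group B. H0: μ_1 = μ_2; H1: μ_1 ≠ μ_2 (two-sample pooled-variance t-test, two-sided).
s_p² = [(36−1)·21.73² + (18−1)·25.18²]/(36+18−2) = 525.102
t = (125.3 − 110.8)/√[525.102·(1/36 + 1/18)] = 2.192
df = n₁ + n₂ − 2 = 52
Two-sided p-value ≈ 0.0329
Since p ≈ 0.0329 < α = 0.05, reject H0; the data support H1.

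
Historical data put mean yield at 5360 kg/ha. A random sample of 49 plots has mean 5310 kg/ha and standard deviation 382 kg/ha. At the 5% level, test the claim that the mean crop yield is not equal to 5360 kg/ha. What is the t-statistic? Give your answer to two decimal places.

H0: μ = 5360; H1: μ ≠ 5360 (one-sample t-test, two-sided).
t = (x̄ − μ₀)/(s/√n) = (5310 − 5360)/(382/√49) = -0.92
df = n − 1 = 48
Two-sided p-value ≈ 0.3641
Since p ≈ 0.3641 > α = 0.05, fail to reject H0; the evidence is not statistically significant.

-0.92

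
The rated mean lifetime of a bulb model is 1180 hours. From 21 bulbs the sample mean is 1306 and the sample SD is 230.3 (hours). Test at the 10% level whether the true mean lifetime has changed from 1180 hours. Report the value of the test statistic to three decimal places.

2.507

H0: μ = 1180; H1: μ ≠ 1180 (one-sample t-test, two-sided).
t = (x̄ − μ₀)/(s/√n) = (1306 − 1180)/(230.3/√21) = 2.507
df = n − 1 = 20
Two-sided p-value ≈ 0.021
Since p ≈ 0.021 < α = 0.1, reject H0; the evidence is statistically significant.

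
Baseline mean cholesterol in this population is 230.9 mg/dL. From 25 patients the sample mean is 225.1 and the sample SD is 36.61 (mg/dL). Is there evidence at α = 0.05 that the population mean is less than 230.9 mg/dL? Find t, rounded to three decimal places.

-0.792

H0: μ = 230.9; H1: μ < 230.9 (one-sample t-test, left-tailed).
t = (x̄ − μ₀)/(s/√n) = (225.1 − 230.9)/(36.61/√25) = -0.792
df = n − 1 = 24
p-value = P(T ≤ -0.792) ≈ 0.2180
Since p ≈ 0.2180 > α = 0.05, fail to reject H0; the data do not provide sufficient evidence against H0.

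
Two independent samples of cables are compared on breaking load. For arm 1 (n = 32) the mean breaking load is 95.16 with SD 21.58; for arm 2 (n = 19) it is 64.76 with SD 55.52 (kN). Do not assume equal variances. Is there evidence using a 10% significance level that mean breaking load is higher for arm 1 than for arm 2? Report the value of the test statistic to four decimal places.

Let group 1 = arm 1, group 2 = arm 2. H0: μ_1 = μ_2; H1: μ_1 > μ_2 (Welch's two-sample t-test, right-tailed).
t = (x̄_1 − x̄_2)/√(s_1²/n_1 + s_2²/n_2) = (95.16 − 64.76)/√(21.58²/32 + 55.52²/19) = 2.2864
Welch–Satterthwaite df ≈ 21.27
p-value = P(T ≥ 2.2864) ≈ 0.0163
Since p ≈ 0.0163 < α = 0.1, reject H0; the data support H1.

2.2864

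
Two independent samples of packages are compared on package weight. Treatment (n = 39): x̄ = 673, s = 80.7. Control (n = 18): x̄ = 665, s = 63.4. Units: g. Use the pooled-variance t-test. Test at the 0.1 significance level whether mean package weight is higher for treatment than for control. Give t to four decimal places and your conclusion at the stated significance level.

Let group 1 = treatment, group 2 = control. H0: μ_1 = μ_2; H1: μ_1 > μ_2 (two-sample pooled-variance t-test, right-tailed).
s_p² = [(39−1)·80.7² + (18−1)·63.4²]/(39+18−2) = 5741.95
t = (673 − 665)/√[5741.95·(1/39 + 1/18)] = 0.3705
df = n₁ + n₂ − 2 = 55
p-value = P(T ≥ 0.3705) ≈ 0.3562
Since p ≈ 0.3562 > α = 0.1, fail to reject H0; the evidence is not statistically significant.

t = 0.3705; fail to reject H0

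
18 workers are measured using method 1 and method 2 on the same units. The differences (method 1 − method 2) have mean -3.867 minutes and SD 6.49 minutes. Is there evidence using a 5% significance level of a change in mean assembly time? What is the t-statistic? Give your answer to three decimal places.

H0: μ_d = 0; H1: μ_d ≠ 0 (paired t-test on the differences, two-sided).
t = d̄/(s_d/√n) = -3.867/(6.49/√18) = -2.528
df = n − 1 = 17
Two-sided p-value ≈ 0.022
Since p ≈ 0.022 < α = 0.05, reject H0; the evidence is statistically significant.

-2.528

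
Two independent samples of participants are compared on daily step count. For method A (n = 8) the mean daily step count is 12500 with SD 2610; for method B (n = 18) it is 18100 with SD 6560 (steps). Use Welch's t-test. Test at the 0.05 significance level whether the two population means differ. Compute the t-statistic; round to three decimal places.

Let group 1 = method A, group 2 = method B. H0: μ_1 = μ_2; H1: μ_1 ≠ μ_2 (Welch's two-sample t-test, two-sided).
t = (x̄_1 − x̄_2)/√(s_1²/n_1 + s_2²/n_2) = (12500 − 18100)/√(2610²/8 + 6560²/18) = -3.110
Welch–Satterthwaite df ≈ 23.90
Two-sided p-value ≈ 0.0048
Since p ≈ 0.0048 < α = 0.05, reject H0; the evidence is statistically significant.

-3.110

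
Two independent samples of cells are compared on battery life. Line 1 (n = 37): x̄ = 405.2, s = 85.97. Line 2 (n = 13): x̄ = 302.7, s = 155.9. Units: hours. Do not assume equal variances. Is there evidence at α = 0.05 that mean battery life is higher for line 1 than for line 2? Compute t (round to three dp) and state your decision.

t = 2.253; reject H0

Let group 1 = line 1, group 2 = line 2. H0: μ_1 = μ_2; H1: μ_1 > μ_2 (Welch's two-sample t-test, right-tailed).
t = (x̄_1 − x̄_2)/√(s_1²/n_1 + s_2²/n_2) = (405.2 − 302.7)/√(85.97²/37 + 155.9²/13) = 2.253
Welch–Satterthwaite df ≈ 14.65
p-value = P(T ≥ 2.253) ≈ 0.020
Since p ≈ 0.020 < α = 0.05, reject H0; the data support H1.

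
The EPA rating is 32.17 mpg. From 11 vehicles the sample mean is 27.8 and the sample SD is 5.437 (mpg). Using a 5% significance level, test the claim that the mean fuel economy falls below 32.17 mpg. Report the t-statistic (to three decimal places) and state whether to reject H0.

H0: μ = 32.17; H1: μ < 32.17 (one-sample t-test, left-tailed).
t = (x̄ − μ₀)/(s/√n) = (27.8 − 32.17)/(5.437/√11) = -2.666
df = n − 1 = 10
p-value = P(T ≤ -2.666) ≈ 0.012
Since p ≈ 0.012 < α = 0.05, reject H0; the data support H1.

t = -2.666; reject H0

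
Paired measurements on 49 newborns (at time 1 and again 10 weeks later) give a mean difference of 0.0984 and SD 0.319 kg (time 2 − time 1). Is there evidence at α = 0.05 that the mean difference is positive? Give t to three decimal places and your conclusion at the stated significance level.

H0: μ_d = 0; H1: μ_d > 0 (paired t-test on the differences, right-tailed).
t = d̄/(s_d/√n) = 0.0984/(0.319/√49) = 2.159
df = n − 1 = 48
p-value = P(T ≥ 2.159) ≈ 0.0179
Since p ≈ 0.0179 < α = 0.05, reject H0; the data support H1.

t = 2.159; reject H0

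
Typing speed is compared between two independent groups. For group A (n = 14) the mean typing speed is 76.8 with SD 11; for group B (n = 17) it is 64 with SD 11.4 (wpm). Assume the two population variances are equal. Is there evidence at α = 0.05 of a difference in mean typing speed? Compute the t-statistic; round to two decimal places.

3.16

Let group 1 = group A, group 2 = group B. H0: μ_1 = μ_2; H1: μ_1 ≠ μ_2 (two-sample pooled-variance t-test, two-sided).
s_p² = [(14−1)·11² + (17−1)·11.4²]/(14+17−2) = 125.943
t = (76.8 − 64)/√[125.943·(1/14 + 1/17)] = 3.16
df = n₁ + n₂ − 2 = 29
Two-sided p-value ≈ 0.0037
Since p ≈ 0.0037 < α = 0.05, reject H0; the evidence is statistically significant.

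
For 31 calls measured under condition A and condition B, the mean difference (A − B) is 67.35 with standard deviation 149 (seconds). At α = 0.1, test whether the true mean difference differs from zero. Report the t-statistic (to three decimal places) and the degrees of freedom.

t = 2.517, df = 30

H0: μ_d = 0; H1: μ_d ≠ 0 (paired t-test on the differences, two-sided).
t = d̄/(s_d/√n) = 67.35/(149/√31) = 2.517
df = n − 1 = 30
Two-sided p-value ≈ 0.017
Since p ≈ 0.017 < α = 0.1, reject H0; the data support H1.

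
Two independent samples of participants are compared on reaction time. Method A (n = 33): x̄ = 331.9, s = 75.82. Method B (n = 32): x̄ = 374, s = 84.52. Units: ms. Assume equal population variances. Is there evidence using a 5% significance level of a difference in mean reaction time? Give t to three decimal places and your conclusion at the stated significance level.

t = -2.115; reject H0

Let group 1 = method A, group 2 = method B. H0: μ_1 = μ_2; H1: μ_1 ≠ μ_2 (two-sample pooled-variance t-test, two-sided).
s_p² = [(33−1)·75.82² + (32−1)·84.52²]/(33+32−2) = 6435.08
t = (331.9 − 374)/√[6435.08·(1/33 + 1/32)] = -2.115
df = n₁ + n₂ − 2 = 63
Two-sided p-value ≈ 0.038
Since p ≈ 0.038 < α = 0.05, reject H0; the evidence is statistically significant.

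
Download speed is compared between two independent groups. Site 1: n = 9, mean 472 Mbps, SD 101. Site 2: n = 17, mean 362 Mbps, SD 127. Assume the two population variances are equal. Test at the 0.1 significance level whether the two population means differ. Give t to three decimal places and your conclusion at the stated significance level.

t = 2.243; reject H0

Let group 1 = site 1, group 2 = site 2. H0: μ_1 = μ_2; H1: μ_1 ≠ μ_2 (two-sample pooled-variance t-test, two-sided).
s_p² = [(9−1)·101² + (17−1)·127²]/(9+17−2) = 14153
t = (472 − 362)/√[14153·(1/9 + 1/17)] = 2.243
df = n₁ + n₂ − 2 = 24
Two-sided p-value ≈ 0.034
Since p ≈ 0.034 < α = 0.1, reject H0; the evidence is statistically significant.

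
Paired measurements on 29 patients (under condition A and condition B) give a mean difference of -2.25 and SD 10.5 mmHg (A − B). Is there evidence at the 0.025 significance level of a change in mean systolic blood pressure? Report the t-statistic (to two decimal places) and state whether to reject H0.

t = -1.15; fail to reject H0

H0: μ_d = 0; H1: μ_d ≠ 0 (paired t-test on the differences, two-sided).
t = d̄/(s_d/√n) = -2.25/(10.5/√29) = -1.15
df = n − 1 = 28
Two-sided p-value ≈ 0.258
Since p ≈ 0.258 > α = 0.025, fail to reject H0; the evidence is not statistically significant.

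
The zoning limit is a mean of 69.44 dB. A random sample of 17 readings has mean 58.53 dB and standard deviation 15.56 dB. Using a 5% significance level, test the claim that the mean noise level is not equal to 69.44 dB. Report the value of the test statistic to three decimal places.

-2.891

H0: μ = 69.44; H1: μ ≠ 69.44 (one-sample t-test, two-sided).
t = (x̄ − μ₀)/(s/√n) = (58.53 − 69.44)/(15.56/√17) = -2.891
df = n − 1 = 16
Two-sided p-value ≈ 0.0106
Since p ≈ 0.0106 < α = 0.05, reject H0; the evidence is statistically significant.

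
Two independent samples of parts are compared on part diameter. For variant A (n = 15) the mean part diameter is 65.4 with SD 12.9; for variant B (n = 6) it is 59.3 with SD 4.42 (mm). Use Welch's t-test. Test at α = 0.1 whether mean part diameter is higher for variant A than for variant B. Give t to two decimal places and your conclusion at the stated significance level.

Let group 1 = variant A, group 2 = variant B. H0: μ_1 = μ_2; H1: μ_1 > μ_2 (Welch's two-sample t-test, right-tailed).
t = (x̄_1 − x̄_2)/√(s_1²/n_1 + s_2²/n_2) = (65.4 − 59.3)/√(12.9²/15 + 4.42²/6) = 1.61
Welch–Satterthwaite df ≈ 18.87
p-value = P(T ≥ 1.61) ≈ 0.062
Since p ≈ 0.062 < α = 0.1, reject H0; the data support H1.

t = 1.61; reject H0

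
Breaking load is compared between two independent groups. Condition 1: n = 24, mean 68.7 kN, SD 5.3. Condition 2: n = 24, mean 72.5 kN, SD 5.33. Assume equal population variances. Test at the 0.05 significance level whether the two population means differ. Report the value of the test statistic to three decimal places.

-2.477

Let group 1 = condition 1, group 2 = condition 2. H0: μ_1 = μ_2; H1: μ_1 ≠ μ_2 (two-sample pooled-variance t-test, two-sided).
s_p² = [(24−1)·5.3² + (24−1)·5.33²]/(24+24−2) = 28.2494
t = (68.7 − 72.5)/√[28.2494·(1/24 + 1/24)] = -2.477
df = n₁ + n₂ − 2 = 46
Two-sided p-value ≈ 0.0170
Since p ≈ 0.0170 < α = 0.05, reject H0; the data support H1.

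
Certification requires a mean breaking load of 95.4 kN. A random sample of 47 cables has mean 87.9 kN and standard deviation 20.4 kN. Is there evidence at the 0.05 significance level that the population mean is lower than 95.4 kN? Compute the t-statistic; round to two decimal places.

-2.52

H0: μ = 95.4; H1: μ < 95.4 (one-sample t-test, left-tailed).
t = (x̄ − μ₀)/(s/√n) = (87.9 − 95.4)/(20.4/√47) = -2.52
df = n − 1 = 46
p-value = P(T ≤ -2.52) ≈ 0.0076
Since p ≈ 0.0076 < α = 0.05, reject H0; the evidence is statistically significant.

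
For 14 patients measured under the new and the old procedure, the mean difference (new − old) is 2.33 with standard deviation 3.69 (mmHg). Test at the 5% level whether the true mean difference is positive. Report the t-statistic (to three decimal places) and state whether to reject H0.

H0: μ_d = 0; H1: μ_d > 0 (paired t-test on the differences, right-tailed).
t = d̄/(s_d/√n) = 2.33/(3.69/√14) = 2.363
df = n − 1 = 13
p-value = P(T ≥ 2.363) ≈ 0.0172
Since p ≈ 0.0172 < α = 0.05, reject H0; the evidence is statistically significant.

t = 2.363; reject H0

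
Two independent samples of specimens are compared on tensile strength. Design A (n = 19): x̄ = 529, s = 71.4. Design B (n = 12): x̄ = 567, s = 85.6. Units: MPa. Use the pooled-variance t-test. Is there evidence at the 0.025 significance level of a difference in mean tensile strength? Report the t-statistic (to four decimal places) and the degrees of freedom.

Let group 1 = design A, group 2 = design B. H0: μ_1 = μ_2; H1: μ_1 ≠ μ_2 (two-sample pooled-variance t-test, two-sided).
s_p² = [(19−1)·71.4² + (12−1)·85.6²]/(19+12−2) = 5943.59
t = (529 − 567)/√[5943.59·(1/19 + 1/12)] = -1.3367
df = n₁ + n₂ − 2 = 29
Two-sided p-value ≈ 0.1917
Since p ≈ 0.1917 > α = 0.025, fail to reject H0; the data do not provide sufficient evidence against H0.

t = -1.3367, df = 29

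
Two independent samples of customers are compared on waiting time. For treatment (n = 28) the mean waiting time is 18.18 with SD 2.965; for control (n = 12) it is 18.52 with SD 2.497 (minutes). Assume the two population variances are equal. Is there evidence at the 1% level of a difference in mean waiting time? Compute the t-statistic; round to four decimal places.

Let group 1 = treatment, group 2 = control. H0: μ_1 = μ_2; H1: μ_1 ≠ μ_2 (two-sample pooled-variance t-test, two-sided).
s_p² = [(28−1)·2.965² + (12−1)·2.497²]/(28+12−2) = 8.05127
t = (18.18 − 18.52)/√[8.05127·(1/28 + 1/12)] = -0.3473
df = n₁ + n₂ − 2 = 38
Two-sided p-value ≈ 0.730
Since p ≈ 0.730 > α = 0.01, fail to reject H0; the data do not provide sufficient evidence against H0.

-0.3473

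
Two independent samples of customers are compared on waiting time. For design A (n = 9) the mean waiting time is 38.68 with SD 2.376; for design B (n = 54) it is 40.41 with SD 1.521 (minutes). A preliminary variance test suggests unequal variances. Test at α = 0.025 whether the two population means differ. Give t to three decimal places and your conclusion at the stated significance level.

Let group 1 = design A, group 2 = design B. H0: μ_1 = μ_2; H1: μ_1 ≠ μ_2 (Welch's two-sample t-test, two-sided).
t = (x̄_1 − x̄_2)/√(s_1²/n_1 + s_2²/n_2) = (38.68 − 40.41)/√(2.376²/9 + 1.521²/54) = -2.113
Welch–Satterthwaite df ≈ 9.12
Two-sided p-value ≈ 0.0633
Since p ≈ 0.0633 > α = 0.025, fail to reject H0; the evidence is not statistically significant.

t = -2.113; fail to reject H0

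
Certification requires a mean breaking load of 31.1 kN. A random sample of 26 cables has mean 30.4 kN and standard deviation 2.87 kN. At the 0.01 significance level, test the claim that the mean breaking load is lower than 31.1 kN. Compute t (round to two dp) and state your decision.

H0: μ = 31.1; H1: μ < 31.1 (one-sample t-test, left-tailed).
t = (x̄ − μ₀)/(s/√n) = (30.4 − 31.1)/(2.87/√26) = -1.24
df = n − 1 = 25
p-value = P(T ≤ -1.24) ≈ 0.113
Since p ≈ 0.113 > α = 0.01, fail to reject H0; the evidence is not statistically significant.

t = -1.24; fail to reject H0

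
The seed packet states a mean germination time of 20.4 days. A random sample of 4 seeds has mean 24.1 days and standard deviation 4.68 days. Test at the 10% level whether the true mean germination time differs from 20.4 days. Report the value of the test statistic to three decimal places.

H0: μ = 20.4; H1: μ ≠ 20.4 (one-sample t-test, two-sided).
t = (x̄ − μ₀)/(s/√n) = (24.1 − 20.4)/(4.68/√4) = 1.581
df = n − 1 = 3
Two-sided p-value ≈ 0.212
Since p ≈ 0.212 > α = 0.1, fail to reject H0; the data do not provide sufficient evidence against H0.

1.581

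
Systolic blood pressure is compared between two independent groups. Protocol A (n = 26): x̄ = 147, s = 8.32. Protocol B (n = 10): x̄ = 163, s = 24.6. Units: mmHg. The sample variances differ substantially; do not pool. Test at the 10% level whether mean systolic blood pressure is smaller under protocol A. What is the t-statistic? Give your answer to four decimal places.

Let group 1 = protocol A, group 2 = protocol B. H0: μ_1 = μ_2; H1: μ_1 < μ_2 (Welch's two-sample t-test, left-tailed).
t = (x̄_1 − x̄_2)/√(s_1²/n_1 + s_2²/n_2) = (147 − 163)/√(8.32²/26 + 24.6²/10) = -2.0130
Welch–Satterthwaite df ≈ 9.80
p-value = P(T ≤ -2.0130) ≈ 0.036
Since p ≈ 0.036 < α = 0.1, reject H0; the data support H1.

-2.0130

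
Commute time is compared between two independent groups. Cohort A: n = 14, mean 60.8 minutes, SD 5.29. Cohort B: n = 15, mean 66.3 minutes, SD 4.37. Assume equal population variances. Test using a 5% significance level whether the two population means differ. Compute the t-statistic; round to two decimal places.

-3.06

Let group 1 = cohort A, group 2 = cohort B. H0: μ_1 = μ_2; H1: μ_1 ≠ μ_2 (two-sample pooled-variance t-test, two-sided).
s_p² = [(14−1)·5.29² + (15−1)·4.37²]/(14+15−2) = 23.3759
t = (60.8 − 66.3)/√[23.3759·(1/14 + 1/15)] = -3.06
df = n₁ + n₂ − 2 = 27
Two-sided p-value ≈ 0.005
Since p ≈ 0.005 < α = 0.05, reject H0; the data support H1.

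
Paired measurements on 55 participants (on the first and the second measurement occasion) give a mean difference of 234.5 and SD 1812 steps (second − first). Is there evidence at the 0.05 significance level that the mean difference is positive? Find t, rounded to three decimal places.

0.960

H0: μ_d = 0; H1: μ_d > 0 (paired t-test on the differences, right-tailed).
t = d̄/(s_d/√n) = 234.5/(1812/√55) = 0.960
df = n − 1 = 54
p-value = P(T ≥ 0.960) ≈ 0.1707
Since p ≈ 0.1707 > α = 0.05, fail to reject H0; the data do not provide sufficient evidence against H0.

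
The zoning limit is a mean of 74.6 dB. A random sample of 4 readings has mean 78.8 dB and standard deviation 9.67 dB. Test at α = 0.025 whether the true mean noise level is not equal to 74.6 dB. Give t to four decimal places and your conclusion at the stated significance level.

H0: μ = 74.6; H1: μ ≠ 74.6 (one-sample t-test, two-sided).
t = (x̄ − μ₀)/(s/√n) = (78.8 − 74.6)/(9.67/√4) = 0.8687
df = n − 1 = 3
Two-sided p-value ≈ 0.4489
Since p ≈ 0.4489 > α = 0.025, fail to reject H0; the data do not provide sufficient evidence against H0.

t = 0.8687; fail to reject H0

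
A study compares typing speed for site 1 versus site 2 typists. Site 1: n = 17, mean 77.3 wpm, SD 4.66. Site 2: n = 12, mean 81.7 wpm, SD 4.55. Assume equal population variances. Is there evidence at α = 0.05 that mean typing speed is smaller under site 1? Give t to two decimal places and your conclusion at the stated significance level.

t = -2.53; reject H0

Let group 1 = site 1, group 2 = site 2. H0: μ_1 = μ_2; H1: μ_1 < μ_2 (two-sample pooled-variance t-test, left-tailed).
s_p² = [(17−1)·4.66² + (12−1)·4.55²]/(17+12−2) = 21.3029
t = (77.3 − 81.7)/√[21.3029·(1/17 + 1/12)] = -2.53
df = n₁ + n₂ − 2 = 27
p-value = P(T ≤ -2.53) ≈ 0.0088
Since p ≈ 0.0088 < α = 0.05, reject H0; the data support H1.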